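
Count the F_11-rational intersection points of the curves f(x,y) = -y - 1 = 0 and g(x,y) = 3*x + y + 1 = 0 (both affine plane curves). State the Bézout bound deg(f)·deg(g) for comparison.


Common zeros: {(0, 10)}; count = 1; Bézout bound = 1.

deg(f) = 1, deg(g) = 1, so Bézout bound = 1.
Scan x ∈ F_11. For each x, list the y ∈ F_11 with f(x, y) ≡ 0 and those with g(x, y) ≡ 0 (mod 11); the common zeros in that column are the intersection.
  x = 0: f ≡ 0 at y ∈ {10}; g ≡ 0 at y ∈ {10}; common: {10}.
  x = 1: f ≡ 0 at y ∈ {10}; g ≡ 0 at y ∈ {7}; common: ∅.
  x = 2: f ≡ 0 at y ∈ {10}; g ≡ 0 at y ∈ {4}; common: ∅.
  x = 3: f ≡ 0 at y ∈ {10}; g ≡ 0 at y ∈ {1}; common: ∅.
  x = 4: f ≡ 0 at y ∈ {10}; g ≡ 0 at y ∈ {9}; common: ∅.
  x = 5: f ≡ 0 at y ∈ {10}; g ≡ 0 at y ∈ {6}; common: ∅.
  x = 6: f ≡ 0 at y ∈ {10}; g ≡ 0 at y ∈ {3}; common: ∅.
  x = 7: f ≡ 0 at y ∈ {10}; g ≡ 0 at y ∈ {0}; common: ∅.
  x = 8: f ≡ 0 at y ∈ {10}; g ≡ 0 at y ∈ {8}; common: ∅.
  x = 9: f ≡ 0 at y ∈ {10}; g ≡ 0 at y ∈ {5}; common: ∅.
  x = 10: f ≡ 0 at y ∈ {10}; g ≡ 0 at y ∈ {2}; common: ∅.
Collecting: common zeros = {(0, 10)}, so the count is 1.
Comparison with the Bézout bound: 1 ≤ 1 = deg(f)·deg(g), as expected for curves with no common component (the bound is attained).


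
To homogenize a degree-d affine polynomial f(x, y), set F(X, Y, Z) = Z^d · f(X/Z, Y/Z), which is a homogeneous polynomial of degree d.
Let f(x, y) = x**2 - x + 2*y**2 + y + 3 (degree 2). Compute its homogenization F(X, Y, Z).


F(X, Y, Z) = X**2 - X*Z + 2*Y**2 + Y*Z + 3*Z**2

deg(f) = 2.
Substitute x = X/Z, y = Y/Z into f, then multiply by Z^2.
  monomial 1·x^2·y^0 ↦ 1·X^2·Y^0·Z^0.
  monomial -1·x^1·y^0 ↦ -1·X^1·Y^0·Z^1.
  monomial 2·x^0·y^2 ↦ 2·X^0·Y^2·Z^0.
  monomial 1·x^0·y^1 ↦ 1·X^0·Y^1·Z^1.
  monomial 3·x^0·y^0 ↦ 3·X^0·Y^0·Z^2.
Collecting: F(X, Y, Z) = X**2 - X*Z + 2*Y**2 + Y*Z + 3*Z**2.


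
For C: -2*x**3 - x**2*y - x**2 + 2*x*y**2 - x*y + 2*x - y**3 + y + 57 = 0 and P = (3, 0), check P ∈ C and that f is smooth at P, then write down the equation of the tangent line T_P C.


Tangent line at P: -58*x - 11*y + 174 = 0.

Step 1: f(3, 0) = 0, so P lies on C.
Step 2: partial derivatives
  f_x(x, y) = -6*x**2 - 2*x*y - 2*x + 2*y**2 - y + 2, f_y(x, y) = -x**2 + 4*x*y - x - 3*y**2 + 1.
  f_x(P) = -58, f_y(P) = -11 (gradient nonzero, so P is smooth).
Step 3: tangent line at P: -58·(x − 3) + -11·(y − 0) = 0.
Expanding: -58*x - 11*y + 174 = 0.


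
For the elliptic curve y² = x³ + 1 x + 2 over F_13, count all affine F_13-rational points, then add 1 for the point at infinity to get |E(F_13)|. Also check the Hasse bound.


Affine points = {(1, 2), (1, 11), (2, 5), (2, 8), (6, 4), (6, 9), (7, 1), (7, 12), (9, 5), (9, 8), (12, 0)}; affine count = 11; |E(F_13)| = 12.

Discriminant check: Δ ∝ 4a³ + 27b² = 4·1³ + 27·2² = 4·1 + 27·4 ≡ 8 (mod 13). Nonzero ⇒ E is nonsingular.
For each x ∈ F_13, compute rhs = x³ + 1·x + 2 mod 13, then count y ∈ F_13 with y² ≡ rhs.
  x = 0: rhs = 2, matching y values: none (0 points).
  x = 1: rhs = 4, matching y values: 2, 11 (2 points).
  x = 2: rhs = 12, matching y values: 5, 8 (2 points).
  x = 3: rhs = 6, matching y values: none (0 points).
  x = 4: rhs = 5, matching y values: none (0 points).
  x = 5: rhs = 2, matching y values: none (0 points).
  x = 6: rhs = 3, matching y values: 4, 9 (2 points).
  x = 7: rhs = 1, matching y values: 1, 12 (2 points).
  x = 8: rhs = 2, matching y values: none (0 points).
  x = 9: rhs = 12, matching y values: 5, 8 (2 points).
  x = 10: rhs = 11, matching y values: none (0 points).
  x = 11: rhs = 5, matching y values: none (0 points).
  x = 12: rhs = 0, matching y values: 0 (1 points).
Total affine count: 11.
Full point count |E(F_13)| = 11 + 1 = 12.
Hasse bound: |12 − (13+1)| = |-2| = 2 ≤ 2√13 ≈ 7.2111 ✓.


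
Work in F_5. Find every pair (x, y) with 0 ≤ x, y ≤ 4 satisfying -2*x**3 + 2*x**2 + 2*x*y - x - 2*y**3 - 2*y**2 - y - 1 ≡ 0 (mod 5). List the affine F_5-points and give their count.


Affine F_5-points: {(0, 4), (1, 1), (3, 0), (3, 4)}; count = 4.

For each of the 25 pairs (x, y) ∈ F_5², evaluate f(x, y) mod 5. Record the zeros.
  x = 0: [0↦4, 1↦4, 2↦3, 3↦4, 4↦0]  zeros at y ∈ {4}
  x = 1: [0↦3, 1↦0, 2↦1, 3↦4, 4↦2]  zeros at y ∈ {1}
  x = 2: [0↦4, 1↦3, 2↦1, 3↦1, 4↦1]  zeros at y ∈ ∅
  x = 3: [0↦0, 1↦1, 2↦1, 3↦3, 4↦0]  zeros at y ∈ {0, 4}
  x = 4: [0↦4, 1↦2, 2↦4, 3↦3, 4↦2]  zeros at y ∈ ∅
Collecting zeros: affine points = {(0, 4), (1, 1), (3, 0), (3, 4)}.
Total count |C(F_5)_aff| = 4.


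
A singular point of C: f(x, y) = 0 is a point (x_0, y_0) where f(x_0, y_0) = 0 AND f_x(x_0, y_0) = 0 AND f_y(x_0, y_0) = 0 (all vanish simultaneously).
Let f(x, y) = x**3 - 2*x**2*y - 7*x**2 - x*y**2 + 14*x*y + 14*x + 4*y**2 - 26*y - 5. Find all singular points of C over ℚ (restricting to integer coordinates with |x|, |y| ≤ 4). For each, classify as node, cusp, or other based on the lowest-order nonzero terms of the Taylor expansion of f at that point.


Singular points: {(3, 1)}; classification: cusp.

Compute partial derivatives:
  f_x = 3*x**2 - 4*x*y - 14*x - y**2 + 14*y + 14.
  f_y = -2*x**2 - 2*x*y + 14*x + 8*y - 26.
Scan x_0 ∈ {−4, ..., 4}. For each x_0, f_y(x_0, y) is a polynomial in y; find its integer roots y ∈ {−4, ..., 4}, then test f_x and f at those candidates.
  x = -4: f_y(-4, y) = 16*y - 114; no integer root y with |y| ≤ 4.
  x = -3: f_y(-3, y) = 14*y - 86; no integer root y with |y| ≤ 4.
  x = -2: f_y(-2, y) = 12*y - 62; no integer root y with |y| ≤ 4.
  x = -1: f_y(-1, y) = 10*y - 42; no integer root y with |y| ≤ 4.
  x = 0: f_y(0, y) = 8*y - 26; no integer root y with |y| ≤ 4.
  x = 1: f_y(1, y) = 6*y - 14; no integer root y with |y| ≤ 4.
  x = 2: f_y(2, y) = 4*y - 6; no integer root y with |y| ≤ 4.
  x = 3: f_y(3, y) = 2*y - 2; vanishes at y ∈ {1}. (3, 1): f_x = 0, f = 0 — SINGULAR.
  x = 4: f_y(4, y) = -2; no integer root y with |y| ≤ 4.
Only singular point on the grid: (3, 1).
Classify: substitute x = 3 + u, y = 1 + v and expand: f = u**3 - 2*u**2*v - u*v**2 + v**2.
No constant or linear terms (consistent with a singular point). Quadratic part: v**2. Cubic part: u**3 - 2*u**2*v - u*v**2.
The quadratic part v**2 is a perfect square, so there is a single (double) tangent line v = 0, i.e. y = 1. Restricting the cubic part to that line (v = 0) leaves u**3 ≠ 0, so f is not divisible by v and the branch is v² ≈ -u**3 to lowest order — this is a cusp.
Classification: cusp.


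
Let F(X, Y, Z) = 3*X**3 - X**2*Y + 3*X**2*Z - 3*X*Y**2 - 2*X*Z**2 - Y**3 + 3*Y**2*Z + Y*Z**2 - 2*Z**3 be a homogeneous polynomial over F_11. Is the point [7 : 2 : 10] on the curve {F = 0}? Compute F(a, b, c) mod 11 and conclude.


F(7,2,10) ≡ 10 (mod 11); P is NOT on the curve.

Evaluate F(7, 2, 10) term-by-term (mod 11).
  3*X**3 ↦ 3·343·1·1 = 1029
  -X**2*Y ↦ -1·49·2·1 = -98
  3*X**2*Z ↦ 3·49·1·10 = 1470
  -3*X*Y**2 ↦ -3·7·4·1 = -84
  -2*X*Z**2 ↦ -2·7·1·100 = -1400
  -Y**3 ↦ -1·1·8·1 = -8
  3*Y**2*Z ↦ 3·1·4·10 = 120
  Y*Z**2 ↦ 1·1·2·100 = 200
  -2*Z**3 ↦ -2·1·1·1000 = -2000
Sum: F(7, 2, 10) = (1029) + (-98) + (1470) + (-84) + (-1400) + (-8) + (120) + (200) + (-2000) = -771.
Reducing mod 11: -771 ≡ 10 (mod 11).
Since F(a, b, c) ≡ 10 ≠ 0 (mod 11), P does NOT lie on the curve.


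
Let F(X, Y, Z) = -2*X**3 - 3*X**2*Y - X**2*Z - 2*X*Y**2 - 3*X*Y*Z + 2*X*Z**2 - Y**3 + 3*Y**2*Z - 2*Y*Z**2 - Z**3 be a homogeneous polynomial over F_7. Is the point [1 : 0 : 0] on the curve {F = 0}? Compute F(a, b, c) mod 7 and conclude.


F(1,0,0) ≡ 5 (mod 7); P is NOT on the curve.

Evaluate F(1, 0, 0) term-by-term (mod 7).
  -2*X**3 ↦ -2·1·1·1 = -2
  -3*X**2*Y ↦ -3·1·0·1 = 0
  -X**2*Z ↦ -1·1·1·0 = 0
  -2*X*Y**2 ↦ -2·1·0·1 = 0
  -3*X*Y*Z ↦ -3·1·0·0 = 0
  2*X*Z**2 ↦ 2·1·1·0 = 0
  -Y**3 ↦ -1·1·0·1 = 0
  3*Y**2*Z ↦ 3·1·0·0 = 0
  -2*Y*Z**2 ↦ -2·1·0·0 = 0
  -Z**3 ↦ -1·1·1·0 = 0
Sum: F(1, 0, 0) = (-2) + (0) + (0) + (0) + (0) + (0) + (0) + (0) + (0) + (0) = -2.
Reducing mod 7: -2 ≡ 5 (mod 7).
Since F(a, b, c) ≡ 5 ≠ 0 (mod 7), P does NOT lie on the curve.


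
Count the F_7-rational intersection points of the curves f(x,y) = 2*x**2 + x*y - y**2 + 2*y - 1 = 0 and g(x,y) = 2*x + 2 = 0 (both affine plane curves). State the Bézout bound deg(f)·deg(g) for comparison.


Common zeros: ∅; count = 0; Bézout bound = 2.

deg(f) = 2, deg(g) = 1, so Bézout bound = 2.
Scan x ∈ F_7. For each x, list the y ∈ F_7 with f(x, y) ≡ 0 and those with g(x, y) ≡ 0 (mod 7); the common zeros in that column are the intersection.
  x = 0: f ≡ 0 at y ∈ {1}; g ≡ 0 at y ∈ ∅; common: ∅.
  x = 1: f ≡ 0 at y ∈ ∅; g ≡ 0 at y ∈ ∅; common: ∅.
  x = 2: f ≡ 0 at y ∈ {0, 4}; g ≡ 0 at y ∈ ∅; common: ∅.
  x = 3: f ≡ 0 at y ∈ {1, 4}; g ≡ 0 at y ∈ ∅; common: ∅.
  x = 4: f ≡ 0 at y ∈ ∅; g ≡ 0 at y ∈ ∅; common: ∅.
  x = 5: f ≡ 0 at y ∈ {0}; g ≡ 0 at y ∈ ∅; common: ∅.
  x = 6: f ≡ 0 at y ∈ ∅; g ≡ 0 at y ∈ {0, 1, 2, 3, 4, 5, 6}; common: ∅.
Collecting: common zeros = ∅, so the count is 0.
Comparison with the Bézout bound: 0 ≤ 2 = deg(f)·deg(g), as expected for curves with no common component (the affine F_7-count falls short of the bound because intersections may lie at infinity, over extension fields, or carry multiplicity).


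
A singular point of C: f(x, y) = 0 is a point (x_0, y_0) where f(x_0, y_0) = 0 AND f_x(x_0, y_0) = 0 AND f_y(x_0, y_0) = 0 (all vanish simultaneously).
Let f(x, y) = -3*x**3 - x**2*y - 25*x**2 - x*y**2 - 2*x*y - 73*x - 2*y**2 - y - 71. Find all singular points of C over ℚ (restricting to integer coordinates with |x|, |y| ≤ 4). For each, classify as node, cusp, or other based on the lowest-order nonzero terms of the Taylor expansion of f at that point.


Singular points: {(-3, 2)}; classification: cusp.

Compute partial derivatives:
  f_x = -9*x**2 - 2*x*y - 50*x - y**2 - 2*y - 73.
  f_y = -x**2 - 2*x*y - 2*x - 4*y - 1.
Scan x_0 ∈ {−4, ..., 4}. For each x_0, f_y(x_0, y) is a polynomial in y; find its integer roots y ∈ {−4, ..., 4}, then test f_x and f at those candidates.
  x = -4: f_y(-4, y) = 4*y - 9; no integer root y with |y| ≤ 4.
  x = -3: f_y(-3, y) = 2*y - 4; vanishes at y ∈ {2}. (-3, 2): f_x = 0, f = 0 — SINGULAR.
  x = -2: f_y(-2, y) = -1; no integer root y with |y| ≤ 4.
  x = -1: f_y(-1, y) = -2*y; vanishes at y ∈ {0}. (-1, 0): f_x = -32 ≠ 0.
  x = 0: f_y(0, y) = -4*y - 1; no integer root y with |y| ≤ 4.
  x = 1: f_y(1, y) = -6*y - 4; no integer root y with |y| ≤ 4.
  x = 2: f_y(2, y) = -8*y - 9; no integer root y with |y| ≤ 4.
  x = 3: f_y(3, y) = -10*y - 16; no integer root y with |y| ≤ 4.
  x = 4: f_y(4, y) = -12*y - 25; no integer root y with |y| ≤ 4.
Only singular point on the grid: (-3, 2).
Classify: substitute x = -3 + u, y = 2 + v and expand: f = -3*u**3 - u**2*v - u*v**2 + v**2.
No constant or linear terms (consistent with a singular point). Quadratic part: v**2. Cubic part: -3*u**3 - u**2*v - u*v**2.
The quadratic part v**2 is a perfect square, so there is a single (double) tangent line v = 0, i.e. y = 2. Restricting the cubic part to that line (v = 0) leaves -3*u**3 ≠ 0, so f is not divisible by v and the branch is v² ≈ 3*u**3 to lowest order — this is a cusp.
Classification: cusp.


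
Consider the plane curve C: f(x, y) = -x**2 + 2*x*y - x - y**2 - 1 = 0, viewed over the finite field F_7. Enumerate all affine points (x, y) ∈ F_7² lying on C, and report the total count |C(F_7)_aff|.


Affine F_7-points: {(2, 0), (2, 4), (4, 0), (4, 1), (5, 4), (5, 6), (6, 6)}; count = 7.

For each of the 49 pairs (x, y) ∈ F_7², evaluate f(x, y) mod 7. Record the zeros.
  x = 0: [0↦6, 1↦5, 2↦2, 3↦4, 4↦4, 5↦2, 6↦5]  zeros at y ∈ ∅
  x = 1: [0↦4, 1↦5, 2↦4, 3↦1, 4↦3, 5↦3, 6↦1]  zeros at y ∈ ∅
  x = 2: [0↦0, 1↦3, 2↦4, 3↦3, 4↦0, 5↦2, 6↦2]  zeros at y ∈ {0, 4}
  x = 3: [0↦1, 1↦6, 2↦2, 3↦3, 4↦2, 5↦6, 6↦1]  zeros at y ∈ ∅
  x = 4: [0↦0, 1↦0, 2↦5, 3↦1, 4↦2, 5↦1, 6↦5]  zeros at y ∈ {0, 1}
  x = 5: [0↦4, 1↦6, 2↦6, 3↦4, 4↦0, 5↦1, 6↦0]  zeros at y ∈ {4, 6}
  x = 6: [0↦6, 1↦3, 2↦5, 3↦5, 4↦3, 5↦6, 6↦0]  zeros at y ∈ {6}
Collecting zeros: affine points = {(2, 0), (2, 4), (4, 0), (4, 1), (5, 4), (5, 6), (6, 6)}.
Total count |C(F_7)_aff| = 7.


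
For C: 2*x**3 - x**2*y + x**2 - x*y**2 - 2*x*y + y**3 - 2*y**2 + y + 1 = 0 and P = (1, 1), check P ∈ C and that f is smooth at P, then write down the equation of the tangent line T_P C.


Tangent line at P: 3*x - 5*y + 2 = 0.

Step 1: f(1, 1) = 0, so P lies on C.
Step 2: partial derivatives
  f_x(x, y) = 6*x**2 - 2*x*y + 2*x - y**2 - 2*y, f_y(x, y) = -x**2 - 2*x*y - 2*x + 3*y**2 - 4*y + 1.
  f_x(P) = 3, f_y(P) = -5 (gradient nonzero, so P is smooth).
Step 3: tangent line at P: 3·(x − 1) + -5·(y − 1) = 0.
Expanding: 3*x - 5*y + 2 = 0.


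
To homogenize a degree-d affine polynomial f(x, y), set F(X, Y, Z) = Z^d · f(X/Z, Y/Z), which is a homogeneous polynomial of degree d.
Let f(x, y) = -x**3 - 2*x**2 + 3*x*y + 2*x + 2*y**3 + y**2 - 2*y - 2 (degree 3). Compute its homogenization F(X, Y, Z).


F(X, Y, Z) = -X**3 - 2*X**2*Z + 3*X*Y*Z + 2*X*Z**2 + 2*Y**3 + Y**2*Z - 2*Y*Z**2 - 2*Z**3

deg(f) = 3.
Substitute x = X/Z, y = Y/Z into f, then multiply by Z^3.
  monomial -1·x^3·y^0 ↦ -1·X^3·Y^0·Z^0.
  monomial -2·x^2·y^0 ↦ -2·X^2·Y^0·Z^1.
  monomial 3·x^1·y^1 ↦ 3·X^1·Y^1·Z^1.
  monomial 2·x^1·y^0 ↦ 2·X^1·Y^0·Z^2.
  monomial 2·x^0·y^3 ↦ 2·X^0·Y^3·Z^0.
  monomial 1·x^0·y^2 ↦ 1·X^0·Y^2·Z^1.
  monomial -2·x^0·y^1 ↦ -2·X^0·Y^1·Z^2.
  monomial -2·x^0·y^0 ↦ -2·X^0·Y^0·Z^3.
Collecting: F(X, Y, Z) = -X**3 - 2*X**2*Z + 3*X*Y*Z + 2*X*Z**2 + 2*Y**3 + Y**2*Z - 2*Y*Z**2 - 2*Z**3.


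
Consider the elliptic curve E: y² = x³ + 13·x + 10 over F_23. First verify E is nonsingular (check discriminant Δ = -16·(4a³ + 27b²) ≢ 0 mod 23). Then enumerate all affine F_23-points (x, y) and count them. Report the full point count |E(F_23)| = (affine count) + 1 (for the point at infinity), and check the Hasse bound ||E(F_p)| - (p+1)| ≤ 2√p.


Affine points = {(1, 1), (1, 22), (5, 4), (5, 19), (10, 6), (10, 17), (11, 9), (11, 14), (12, 10), (12, 13), (16, 6), (16, 17), (18, 2), (18, 21), (19, 3), (19, 20), (20, 6), (20, 17)}; affine count = 18; |E(F_23)| = 19.

Discriminant check: Δ ∝ 4a³ + 27b² = 4·13³ + 27·10² = 4·2197 + 27·100 ≡ 11 (mod 23). Nonzero ⇒ E is nonsingular.
For each x ∈ F_23, compute rhs = x³ + 13·x + 10 mod 23, then count y ∈ F_23 with y² ≡ rhs.
  x = 0: rhs = 10, matching y values: none (0 points).
  x = 1: rhs = 1, matching y values: 1, 22 (2 points).
  x = 2: rhs = 21, matching y values: none (0 points).
  x = 3: rhs = 7, matching y values: none (0 points).
  x = 4: rhs = 11, matching y values: none (0 points).
  x = 5: rhs = 16, matching y values: 4, 19 (2 points).
  x = 6: rhs = 5, matching y values: none (0 points).
  x = 7: rhs = 7, matching y values: none (0 points).
  x = 8: rhs = 5, matching y values: none (0 points).
  x = 9: rhs = 5, matching y values: none (0 points).
  x = 10: rhs = 13, matching y values: 6, 17 (2 points).
  x = 11: rhs = 12, matching y values: 9, 14 (2 points).
  x = 12: rhs = 8, matching y values: 10, 13 (2 points).
  x = 13: rhs = 7, matching y values: none (0 points).
  x = 14: rhs = 15, matching y values: none (0 points).
  x = 15: rhs = 15, matching y values: none (0 points).
  x = 16: rhs = 13, matching y values: 6, 17 (2 points).
  x = 17: rhs = 15, matching y values: none (0 points).
  x = 18: rhs = 4, matching y values: 2, 21 (2 points).
  x = 19: rhs = 9, matching y values: 3, 20 (2 points).
  x = 20: rhs = 13, matching y values: 6, 17 (2 points).
  x = 21: rhs = 22, matching y values: none (0 points).
  x = 22: rhs = 19, matching y values: none (0 points).
Total affine count: 18.
Full point count |E(F_23)| = 18 + 1 = 19.
Hasse bound: |19 − (23+1)| = |-5| = 5 ≤ 2√23 ≈ 9.5917 ✓.


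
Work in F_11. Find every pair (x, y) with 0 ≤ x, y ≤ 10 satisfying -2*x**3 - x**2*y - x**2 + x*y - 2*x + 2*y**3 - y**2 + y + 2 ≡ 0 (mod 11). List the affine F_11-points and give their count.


Affine F_11-points: {(1, 2), (2, 0), (2, 1), (2, 5), (3, 9), (6, 1), (6, 7), (6, 9), (7, 3), (8, 4), (8, 9), (9, 4), (10, 8)}; count = 13.

For each of the 121 pairs (x, y) ∈ F_11², evaluate f(x, y) mod 11. Record the zeros.
  x = 0: [0↦2, 1↦4, 2↦5, 3↦6, 4↦8, 5↦1, 6↦8, 7↦8, 8↦2, 9↦2, 10↦9]  zeros at y ∈ ∅
  x = 1: [0↦8, 1↦10, 2↦0, 3↦1, 4↦3, 5↦7, 6↦3, 7↦3, 8↦8, 9↦8, 10↦4]  zeros at y ∈ {2}
  x = 2: [0↦0, 1↦0, 2↦10, 3↦9, 4↦9, 5↦0, 6↦5, 7↦3, 8↦6, 9↦4, 10↦9]  zeros at y ∈ {0, 1, 5}
  x = 3: [0↦10, 1↦6, 2↦1, 3↦7, 4↦3, 5↦1, 6↦2, 7↦7, 8↦6, 9↦0, 10↦1]  zeros at y ∈ {9}
  x = 4: [0↦4, 1↦5, 2↦5, 3↦5, 4↦6, 5↦9, 6↦4, 7↦3, 8↦7, 9↦6, 10↦1]  zeros at y ∈ ∅
  x = 5: [0↦3, 1↦7, 2↦10, 3↦2, 4↦6, 5↦1, 6↦10, 7↦1, 8↦8, 9↦10, 10↦8]  zeros at y ∈ ∅
  x = 6: [0↦6, 1↦0, 2↦4, 3↦8, 4↦2, 5↦9, 6↦8, 7↦0, 8↦8, 9↦0, 10↦10]  zeros at y ∈ {1, 7, 9}
  x = 7: [0↦1, 1↦5, 2↦8, 3↦0, 4↦4, 5↦10, 6↦8, 7↦10, 8↦6, 9↦8, 10↦6]  zeros at y ∈ {3}
  x = 8: [0↦9, 1↦10, 2↦10, 3↦10, 4↦0, 5↦3, 6↦9, 7↦8, 8↦1, 9↦0, 10↦6]  zeros at y ∈ {4, 9}
  x = 9: [0↦7, 1↦3, 2↦9, 3↦4, 4↦0, 5↦9, 6↦10, 7↦4, 8↦3, 9↦8, 10↦9]  zeros at y ∈ {4}
  x = 10: [0↦5, 1↦5, 2↦4, 3↦3, 4↦3, 5↦5, 6↦10, 7↦8, 8↦0, 9↦9, 10↦3]  zeros at y ∈ {8}
Collecting zeros: affine points = {(1, 2), (2, 0), (2, 1), (2, 5), (3, 9), (6, 1), (6, 7), (6, 9), (7, 3), (8, 4), (8, 9), (9, 4), (10, 8)}.
Total count |C(F_11)_aff| = 13.


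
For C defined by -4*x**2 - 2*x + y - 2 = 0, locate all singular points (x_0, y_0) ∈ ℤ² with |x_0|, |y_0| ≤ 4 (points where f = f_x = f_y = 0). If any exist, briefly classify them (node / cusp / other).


No singular points in the scanned grid; C is smooth there.

Compute partial derivatives:
  f_x = -8*x - 2.
  f_y = 1.
f_y = 1 is a nonzero constant, so f_y never vanishes: no point (x, y) can satisfy f = f_x = f_y = 0. In particular no (x, y) ∈ {−4, ..., 4}² is singular; the curve is smooth.


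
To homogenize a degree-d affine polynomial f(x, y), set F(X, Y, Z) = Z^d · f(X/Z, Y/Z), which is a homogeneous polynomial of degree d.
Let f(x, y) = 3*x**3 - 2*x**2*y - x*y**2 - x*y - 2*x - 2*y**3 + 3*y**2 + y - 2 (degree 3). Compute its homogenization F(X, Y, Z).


F(X, Y, Z) = 3*X**3 - 2*X**2*Y - X*Y**2 - X*Y*Z - 2*X*Z**2 - 2*Y**3 + 3*Y**2*Z + Y*Z**2 - 2*Z**3

deg(f) = 3.
Substitute x = X/Z, y = Y/Z into f, then multiply by Z^3.
  monomial 3·x^3·y^0 ↦ 3·X^3·Y^0·Z^0.
  monomial -2·x^2·y^1 ↦ -2·X^2·Y^1·Z^0.
  monomial -1·x^1·y^2 ↦ -1·X^1·Y^2·Z^0.
  monomial -1·x^1·y^1 ↦ -1·X^1·Y^1·Z^1.
  monomial -2·x^1·y^0 ↦ -2·X^1·Y^0·Z^2.
  monomial -2·x^0·y^3 ↦ -2·X^0·Y^3·Z^0.
  monomial 3·x^0·y^2 ↦ 3·X^0·Y^2·Z^1.
  monomial 1·x^0·y^1 ↦ 1·X^0·Y^1·Z^2.
  monomial -2·x^0·y^0 ↦ -2·X^0·Y^0·Z^3.
Collecting: F(X, Y, Z) = 3*X**3 - 2*X**2*Y - X*Y**2 - X*Y*Z - 2*X*Z**2 - 2*Y**3 + 3*Y**2*Z + Y*Z**2 - 2*Z**3.


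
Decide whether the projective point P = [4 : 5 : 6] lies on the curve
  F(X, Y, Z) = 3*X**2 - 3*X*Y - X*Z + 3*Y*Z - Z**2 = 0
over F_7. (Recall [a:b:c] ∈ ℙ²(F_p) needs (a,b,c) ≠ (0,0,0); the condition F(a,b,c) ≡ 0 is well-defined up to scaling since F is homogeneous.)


F(4,5,6) ≡ 4 (mod 7); P is NOT on the curve.

Evaluate F(4, 5, 6) term-by-term (mod 7).
  3*X**2 ↦ 3·16·1·1 = 48
  -3*X*Y ↦ -3·4·5·1 = -60
  -X*Z ↦ -1·4·1·6 = -24
  3*Y*Z ↦ 3·1·5·6 = 90
  -Z**2 ↦ -1·1·1·36 = -36
Sum: F(4, 5, 6) = (48) + (-60) + (-24) + (90) + (-36) = 18.
Reducing mod 7: 18 ≡ 4 (mod 7).
Since F(a, b, c) ≡ 4 ≠ 0 (mod 7), P does NOT lie on the curve.


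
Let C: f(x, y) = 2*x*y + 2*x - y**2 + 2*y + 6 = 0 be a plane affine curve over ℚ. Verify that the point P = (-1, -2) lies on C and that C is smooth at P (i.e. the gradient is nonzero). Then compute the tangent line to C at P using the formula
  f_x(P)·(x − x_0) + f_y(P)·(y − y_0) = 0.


Tangent line at P: -2*x + 4*y + 6 = 0.

Step 1: f(-1, -2) = 0, so P lies on C.
Step 2: partial derivatives
  f_x(x, y) = 2*y + 2, f_y(x, y) = 2*x - 2*y + 2.
  f_x(P) = -2, f_y(P) = 4 (gradient nonzero, so P is smooth).
Step 3: tangent line at P: -2·(x − -1) + 4·(y − -2) = 0.
Expanding: -2*x + 4*y + 6 = 0.


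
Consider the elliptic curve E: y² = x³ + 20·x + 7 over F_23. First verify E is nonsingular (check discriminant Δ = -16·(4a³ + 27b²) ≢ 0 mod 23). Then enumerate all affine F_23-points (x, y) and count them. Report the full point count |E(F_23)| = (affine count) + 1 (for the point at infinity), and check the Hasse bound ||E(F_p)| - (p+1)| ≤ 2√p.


Affine points = {(2, 3), (2, 20), (3, 5), (3, 18), (4, 6), (4, 17), (5, 5), (5, 18), (8, 9), (8, 14), (13, 7), (13, 16), (14, 8), (14, 15), (15, 5), (15, 18), (17, 4), (17, 19), (18, 9), (18, 14), (19, 1), (19, 22), (20, 9), (20, 14), (22, 3), (22, 20)}; affine count = 26; |E(F_23)| = 27.

Discriminant check: Δ ∝ 4a³ + 27b² = 4·20³ + 27·7² = 4·8000 + 27·49 ≡ 19 (mod 23). Nonzero ⇒ E is nonsingular.
For each x ∈ F_23, compute rhs = x³ + 20·x + 7 mod 23, then count y ∈ F_23 with y² ≡ rhs.
  x = 0: rhs = 7, matching y values: none (0 points).
  x = 1: rhs = 5, matching y values: none (0 points).
  x = 2: rhs = 9, matching y values: 3, 20 (2 points).
  x = 3: rhs = 2, matching y values: 5, 18 (2 points).
  x = 4: rhs = 13, matching y values: 6, 17 (2 points).
  x = 5: rhs = 2, matching y values: 5, 18 (2 points).
  x = 6: rhs = 21, matching y values: none (0 points).
  x = 7: rhs = 7, matching y values: none (0 points).
  x = 8: rhs = 12, matching y values: 9, 14 (2 points).
  x = 9: rhs = 19, matching y values: none (0 points).
  x = 10: rhs = 11, matching y values: none (0 points).
  x = 11: rhs = 17, matching y values: none (0 points).
  x = 12: rhs = 20, matching y values: none (0 points).
  x = 13: rhs = 3, matching y values: 7, 16 (2 points).
  x = 14: rhs = 18, matching y values: 8, 15 (2 points).
  x = 15: rhs = 2, matching y values: 5, 18 (2 points).
  x = 16: rhs = 7, matching y values: none (0 points).
  x = 17: rhs = 16, matching y values: 4, 19 (2 points).
  x = 18: rhs = 12, matching y values: 9, 14 (2 points).
  x = 19: rhs = 1, matching y values: 1, 22 (2 points).
  x = 20: rhs = 12, matching y values: 9, 14 (2 points).
  x = 21: rhs = 5, matching y values: none (0 points).
  x = 22: rhs = 9, matching y values: 3, 20 (2 points).
Total affine count: 26.
Full point count |E(F_23)| = 26 + 1 = 27.
Hasse bound: |27 − (23+1)| = |3| = 3 ≤ 2√23 ≈ 9.5917 ✓.


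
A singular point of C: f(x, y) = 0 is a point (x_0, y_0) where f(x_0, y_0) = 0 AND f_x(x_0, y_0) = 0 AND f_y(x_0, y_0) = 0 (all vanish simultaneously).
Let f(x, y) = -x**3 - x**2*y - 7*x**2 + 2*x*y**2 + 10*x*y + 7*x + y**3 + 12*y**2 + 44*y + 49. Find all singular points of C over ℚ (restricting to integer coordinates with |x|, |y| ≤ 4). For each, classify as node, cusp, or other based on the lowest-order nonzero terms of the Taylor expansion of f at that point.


Singular points: {(-1, -3)}; classification: node.

Compute partial derivatives:
  f_x = -3*x**2 - 2*x*y - 14*x + 2*y**2 + 10*y + 7.
  f_y = -x**2 + 4*x*y + 10*x + 3*y**2 + 24*y + 44.
Scan x_0 ∈ {−4, ..., 4}. For each x_0, f_y(x_0, y) is a polynomial in y; find its integer roots y ∈ {−4, ..., 4}, then test f_x and f at those candidates.
  x = -4: f_y(-4, y) = 3*y**2 + 8*y - 12; no integer root y with |y| ≤ 4.
  x = -3: f_y(-3, y) = 3*y**2 + 12*y + 5; no integer root y with |y| ≤ 4.
  x = -2: f_y(-2, y) = 3*y**2 + 16*y + 20; vanishes at y ∈ {-2}. (-2, -2): f_x = 3 ≠ 0.
  x = -1: f_y(-1, y) = 3*y**2 + 20*y + 33; vanishes at y ∈ {-3}. (-1, -3): f_x = 0, f = 0 — SINGULAR.
  x = 0: f_y(0, y) = 3*y**2 + 24*y + 44; no integer root y with |y| ≤ 4.
  x = 1: f_y(1, y) = 3*y**2 + 28*y + 53; no integer root y with |y| ≤ 4.
  x = 2: f_y(2, y) = 3*y**2 + 32*y + 60; no integer root y with |y| ≤ 4.
  x = 3: f_y(3, y) = 3*y**2 + 36*y + 65; no integer root y with |y| ≤ 4.
  x = 4: f_y(4, y) = 3*y**2 + 40*y + 68; vanishes at y ∈ {-2}. (4, -2): f_x = -93 ≠ 0.
Only singular point on the grid: (-1, -3).
Classify: substitute x = -1 + u, y = -3 + v and expand: f = -u**3 - u**2*v - u**2 + 2*u*v**2 + v**3 + v**2.
No constant or linear terms (consistent with a singular point). Quadratic part: -u**2 + v**2. Cubic part: -u**3 - u**2*v + 2*u*v**2 + v**3.
The quadratic part v**2 - u**2 = (v − u)(v + u) splits into two distinct linear factors, so there are two distinct tangent lines y − -3 = ±(x − -1) — this is a node (ordinary double point).
Classification: node.


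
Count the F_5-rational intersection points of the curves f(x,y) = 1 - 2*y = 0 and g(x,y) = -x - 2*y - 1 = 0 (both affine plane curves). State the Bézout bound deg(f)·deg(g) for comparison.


Common zeros: {(3, 3)}; count = 1; Bézout bound = 1.

deg(f) = 1, deg(g) = 1, so Bézout bound = 1.
Scan x ∈ F_5. For each x, list the y ∈ F_5 with f(x, y) ≡ 0 and those with g(x, y) ≡ 0 (mod 5); the common zeros in that column are the intersection.
  x = 0: f ≡ 0 at y ∈ {3}; g ≡ 0 at y ∈ {2}; common: ∅.
  x = 1: f ≡ 0 at y ∈ {3}; g ≡ 0 at y ∈ {4}; common: ∅.
  x = 2: f ≡ 0 at y ∈ {3}; g ≡ 0 at y ∈ {1}; common: ∅.
  x = 3: f ≡ 0 at y ∈ {3}; g ≡ 0 at y ∈ {3}; common: {3}.
  x = 4: f ≡ 0 at y ∈ {3}; g ≡ 0 at y ∈ {0}; common: ∅.
Collecting: common zeros = {(3, 3)}, so the count is 1.
Comparison with the Bézout bound: 1 ≤ 1 = deg(f)·deg(g), as expected for curves with no common component (the bound is attained).


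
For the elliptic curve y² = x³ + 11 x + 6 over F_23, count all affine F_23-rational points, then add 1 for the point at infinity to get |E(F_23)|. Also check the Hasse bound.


Affine points = {(0, 11), (0, 12), (1, 8), (1, 15), (2, 6), (2, 17), (5, 5), (5, 18), (6, 9), (6, 14), (7, 9), (7, 14), (8, 10), (8, 13), (9, 11), (9, 12), (10, 9), (10, 14), (11, 3), (11, 20), (12, 7), (12, 16), (13, 0), (14, 11), (14, 12), (15, 2), (15, 21), (16, 0), (17, 0), (19, 6), (19, 17)}; affine count = 31; |E(F_23)| = 32.

Discriminant check: Δ ∝ 4a³ + 27b² = 4·11³ + 27·6² = 4·1331 + 27·36 ≡ 17 (mod 23). Nonzero ⇒ E is nonsingular.
For each x ∈ F_23, compute rhs = x³ + 11·x + 6 mod 23, then count y ∈ F_23 with y² ≡ rhs.
  x = 0: rhs = 6, matching y values: 11, 12 (2 points).
  x = 1: rhs = 18, matching y values: 8, 15 (2 points).
  x = 2: rhs = 13, matching y values: 6, 17 (2 points).
  x = 3: rhs = 20, matching y values: none (0 points).
  x = 4: rhs = 22, matching y values: none (0 points).
  x = 5: rhs = 2, matching y values: 5, 18 (2 points).
  x = 6: rhs = 12, matching y values: 9, 14 (2 points).
  x = 7: rhs = 12, matching y values: 9, 14 (2 points).
  x = 8: rhs = 8, matching y values: 10, 13 (2 points).
  x = 9: rhs = 6, matching y values: 11, 12 (2 points).
  x = 10: rhs = 12, matching y values: 9, 14 (2 points).
  x = 11: rhs = 9, matching y values: 3, 20 (2 points).
  x = 12: rhs = 3, matching y values: 7, 16 (2 points).
  x = 13: rhs = 0, matching y values: 0 (1 points).
  x = 14: rhs = 6, matching y values: 11, 12 (2 points).
  x = 15: rhs = 4, matching y values: 2, 21 (2 points).
  x = 16: rhs = 0, matching y values: 0 (1 points).
  x = 17: rhs = 0, matching y values: 0 (1 points).
  x = 18: rhs = 10, matching y values: none (0 points).
  x = 19: rhs = 13, matching y values: 6, 17 (2 points).
  x = 20: rhs = 15, matching y values: none (0 points).
  x = 21: rhs = 22, matching y values: none (0 points).
  x = 22: rhs = 17, matching y values: none (0 points).
Total affine count: 31.
Full point count |E(F_23)| = 31 + 1 = 32.
Hasse bound: |32 − (23+1)| = |8| = 8 ≤ 2√23 ≈ 9.5917 ✓.


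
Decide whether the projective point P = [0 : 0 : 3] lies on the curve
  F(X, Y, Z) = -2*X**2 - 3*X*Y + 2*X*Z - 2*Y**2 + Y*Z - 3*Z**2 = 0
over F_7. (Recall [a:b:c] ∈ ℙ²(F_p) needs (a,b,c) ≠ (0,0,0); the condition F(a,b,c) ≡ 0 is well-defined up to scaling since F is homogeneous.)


F(0,0,3) ≡ 1 (mod 7); P is NOT on the curve.

Evaluate F(0, 0, 3) term-by-term (mod 7).
  -2*X**2 ↦ -2·0·1·1 = 0
  -3*X*Y ↦ -3·0·0·1 = 0
  2*X*Z ↦ 2·0·1·3 = 0
  -2*Y**2 ↦ -2·1·0·1 = 0
  Y*Z ↦ 1·1·0·3 = 0
  -3*Z**2 ↦ -3·1·1·9 = -27
Sum: F(0, 0, 3) = (0) + (0) + (0) + (0) + (0) + (-27) = -27.
Reducing mod 7: -27 ≡ 1 (mod 7).
Since F(a, b, c) ≡ 1 ≠ 0 (mod 7), P does NOT lie on the curve.


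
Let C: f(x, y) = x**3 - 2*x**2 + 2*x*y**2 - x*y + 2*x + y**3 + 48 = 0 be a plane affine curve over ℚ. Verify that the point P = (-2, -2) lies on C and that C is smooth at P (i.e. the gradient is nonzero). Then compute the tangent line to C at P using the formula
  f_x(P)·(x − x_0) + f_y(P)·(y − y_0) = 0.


Tangent line at P: 32*x + 30*y + 124 = 0.

Step 1: f(-2, -2) = 0, so P lies on C.
Step 2: partial derivatives
  f_x(x, y) = 3*x**2 - 4*x + 2*y**2 - y + 2, f_y(x, y) = 4*x*y - x + 3*y**2.
  f_x(P) = 32, f_y(P) = 30 (gradient nonzero, so P is smooth).
Step 3: tangent line at P: 32·(x − -2) + 30·(y − -2) = 0.
Expanding: 32*x + 30*y + 124 = 0.


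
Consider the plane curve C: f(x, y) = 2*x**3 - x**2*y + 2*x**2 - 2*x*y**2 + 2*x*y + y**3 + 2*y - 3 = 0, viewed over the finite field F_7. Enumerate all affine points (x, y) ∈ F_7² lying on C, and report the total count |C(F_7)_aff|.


Affine F_7-points: {(0, 1), (1, 2), (1, 5), (2, 0), (2, 5), (2, 6), (3, 1), (3, 6), (4, 6)}; count = 9.

For each of the 49 pairs (x, y) ∈ F_7², evaluate f(x, y) mod 7. Record the zeros.
  x = 0: [0↦4, 1↦0, 2↦2, 3↦2, 4↦6, 5↦6, 6↦1]  zeros at y ∈ {1}
  x = 1: [0↦1, 1↦3, 2↦0, 3↦5, 4↦3, 5↦0, 6↦2]  zeros at y ∈ {2, 5}
  x = 2: [0↦0, 1↦6, 2↦3, 3↦4, 4↦1, 5↦0, 6↦0]  zeros at y ∈ {0, 5, 6}
  x = 3: [0↦6, 1↦0, 2↦2, 3↦4, 4↦5, 5↦4, 6↦0]  zeros at y ∈ {1, 6}
  x = 4: [0↦3, 1↦4, 2↦2, 3↦3, 4↦6, 5↦3, 6↦0]  zeros at y ∈ {6}
  x = 5: [0↦3, 1↦2, 2↦1, 3↦6, 4↦2, 5↦2, 6↦5]  zeros at y ∈ ∅
  x = 6: [0↦4, 1↦6, 2↦4, 3↦4, 4↦5, 5↦6, 6↦6]  zeros at y ∈ ∅
Collecting zeros: affine points = {(0, 1), (1, 2), (1, 5), (2, 0), (2, 5), (2, 6), (3, 1), (3, 6), (4, 6)}.
Total count |C(F_7)_aff| = 9.


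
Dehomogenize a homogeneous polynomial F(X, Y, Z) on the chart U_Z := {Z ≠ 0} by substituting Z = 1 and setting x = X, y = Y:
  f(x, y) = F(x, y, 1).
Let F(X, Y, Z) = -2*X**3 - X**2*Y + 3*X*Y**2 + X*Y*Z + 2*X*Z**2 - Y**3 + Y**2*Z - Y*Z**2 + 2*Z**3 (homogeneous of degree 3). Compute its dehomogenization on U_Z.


f(x, y) = -2*x**3 - x**2*y + 3*x*y**2 + x*y + 2*x - y**3 + y**2 - y + 2

On U_Z we set Z = 1. Each monomial c·X^i·Y^j·Z^k in F becomes c·x^i·y^j·1^k = c·x^i·y^j.
Substituting Z = 1: F(X, Y, 1) = -2*x**3 - x**2*y + 3*x*y**2 + x*y + 2*x - y**3 + y**2 - y + 2.
Note: deg(f) ≤ deg(F) = 3; strict inequality happens when F is divisible by Z (lost terms).


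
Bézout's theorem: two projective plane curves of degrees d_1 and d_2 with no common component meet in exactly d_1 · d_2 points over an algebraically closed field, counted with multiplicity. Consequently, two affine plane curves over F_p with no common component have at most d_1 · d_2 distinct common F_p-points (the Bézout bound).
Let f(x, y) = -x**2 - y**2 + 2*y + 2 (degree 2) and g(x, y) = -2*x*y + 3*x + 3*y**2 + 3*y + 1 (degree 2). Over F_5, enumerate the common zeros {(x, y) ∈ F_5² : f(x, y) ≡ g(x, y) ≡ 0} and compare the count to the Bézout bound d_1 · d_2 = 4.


Common zeros: ∅; count = 0; Bézout bound = 4.

deg(f) = 2, deg(g) = 2, so Bézout bound = 4.
Scan x ∈ F_5. For each x, list the y ∈ F_5 with f(x, y) ≡ 0 and those with g(x, y) ≡ 0 (mod 5); the common zeros in that column are the intersection.
  x = 0: f ≡ 0 at y ∈ ∅; g ≡ 0 at y ∈ ∅; common: ∅.
  x = 1: f ≡ 0 at y ∈ ∅; g ≡ 0 at y ∈ ∅; common: ∅.
  x = 2: f ≡ 0 at y ∈ {3, 4}; g ≡ 0 at y ∈ ∅; common: ∅.
  x = 3: f ≡ 0 at y ∈ {3, 4}; g ≡ 0 at y ∈ {0, 1}; common: ∅.
  x = 4: f ≡ 0 at y ∈ ∅; g ≡ 0 at y ∈ {2, 3}; common: ∅.
Collecting: common zeros = ∅, so the count is 0.
Comparison with the Bézout bound: 0 ≤ 4 = deg(f)·deg(g), as expected for curves with no common component (the affine F_5-count falls short of the bound because intersections may lie at infinity, over extension fields, or carry multiplicity).


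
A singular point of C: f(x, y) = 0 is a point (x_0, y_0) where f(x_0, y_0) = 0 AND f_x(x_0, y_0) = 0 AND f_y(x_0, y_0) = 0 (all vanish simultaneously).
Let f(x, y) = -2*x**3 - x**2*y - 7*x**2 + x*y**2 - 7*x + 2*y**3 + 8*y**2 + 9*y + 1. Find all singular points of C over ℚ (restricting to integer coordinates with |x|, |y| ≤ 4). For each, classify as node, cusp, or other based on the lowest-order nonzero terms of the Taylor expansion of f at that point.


Singular points: {(-1, -1)}; classification: cusp.

Compute partial derivatives:
  f_x = -6*x**2 - 2*x*y - 14*x + y**2 - 7.
  f_y = -x**2 + 2*x*y + 6*y**2 + 16*y + 9.
Scan x_0 ∈ {−4, ..., 4}. For each x_0, f_y(x_0, y) is a polynomial in y; find its integer roots y ∈ {−4, ..., 4}, then test f_x and f at those candidates.
  x = -4: f_y(-4, y) = 6*y**2 + 8*y - 7; no integer root y with |y| ≤ 4.
  x = -3: f_y(-3, y) = 6*y**2 + 10*y; vanishes at y ∈ {0}. (-3, 0): f_x = -19 ≠ 0.
  x = -2: f_y(-2, y) = 6*y**2 + 12*y + 5; no integer root y with |y| ≤ 4.
  x = -1: f_y(-1, y) = 6*y**2 + 14*y + 8; vanishes at y ∈ {-1}. (-1, -1): f_x = 0, f = 0 — SINGULAR.
  x = 0: f_y(0, y) = 6*y**2 + 16*y + 9; no integer root y with |y| ≤ 4.
  x = 1: f_y(1, y) = 6*y**2 + 18*y + 8; no integer root y with |y| ≤ 4.
  x = 2: f_y(2, y) = 6*y**2 + 20*y + 5; no integer root y with |y| ≤ 4.
  x = 3: f_y(3, y) = 6*y**2 + 22*y; vanishes at y ∈ {0}. (3, 0): f_x = -103 ≠ 0.
  x = 4: f_y(4, y) = 6*y**2 + 24*y - 7; no integer root y with |y| ≤ 4.
Only singular point on the grid: (-1, -1).
Classify: substitute x = -1 + u, y = -1 + v and expand: f = -2*u**3 - u**2*v + u*v**2 + 2*v**3 + v**2.
No constant or linear terms (consistent with a singular point). Quadratic part: v**2. Cubic part: -2*u**3 - u**2*v + u*v**2 + 2*v**3.
The quadratic part v**2 is a perfect square, so there is a single (double) tangent line v = 0, i.e. y = -1. Restricting the cubic part to that line (v = 0) leaves -2*u**3 ≠ 0, so f is not divisible by v and the branch is v² ≈ 2*u**3 to lowest order — this is a cusp.
Classification: cusp.


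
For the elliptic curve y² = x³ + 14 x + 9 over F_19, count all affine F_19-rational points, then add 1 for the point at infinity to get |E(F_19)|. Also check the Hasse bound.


Affine points = {(0, 3), (0, 16), (1, 9), (1, 10), (2, 8), (2, 11), (6, 9), (6, 10), (8, 5), (8, 14), (9, 3), (9, 16), (10, 3), (10, 16), (12, 9), (12, 10), (14, 2), (14, 17), (16, 4), (16, 15), (17, 7), (17, 12)}; affine count = 22; |E(F_19)| = 23.

Discriminant check: Δ ∝ 4a³ + 27b² = 4·14³ + 27·9² = 4·2744 + 27·81 ≡ 15 (mod 19). Nonzero ⇒ E is nonsingular.
For each x ∈ F_19, compute rhs = x³ + 14·x + 9 mod 19, then count y ∈ F_19 with y² ≡ rhs.
  x = 0: rhs = 9, matching y values: 3, 16 (2 points).
  x = 1: rhs = 5, matching y values: 9, 10 (2 points).
  x = 2: rhs = 7, matching y values: 8, 11 (2 points).
  x = 3: rhs = 2, matching y values: none (0 points).
  x = 4: rhs = 15, matching y values: none (0 points).
  x = 5: rhs = 14, matching y values: none (0 points).
  x = 6: rhs = 5, matching y values: 9, 10 (2 points).
  x = 7: rhs = 13, matching y values: none (0 points).
  x = 8: rhs = 6, matching y values: 5, 14 (2 points).
  x = 9: rhs = 9, matching y values: 3, 16 (2 points).
  x = 10: rhs = 9, matching y values: 3, 16 (2 points).
  x = 11: rhs = 12, matching y values: none (0 points).
  x = 12: rhs = 5, matching y values: 9, 10 (2 points).
  x = 13: rhs = 13, matching y values: none (0 points).
  x = 14: rhs = 4, matching y values: 2, 17 (2 points).
  x = 15: rhs = 3, matching y values: none (0 points).
  x = 16: rhs = 16, matching y values: 4, 15 (2 points).
  x = 17: rhs = 11, matching y values: 7, 12 (2 points).
  x = 18: rhs = 13, matching y values: none (0 points).
Total affine count: 22.
Full point count |E(F_19)| = 22 + 1 = 23.
Hasse bound: |23 − (19+1)| = |3| = 3 ≤ 2√19 ≈ 8.7178 ✓.


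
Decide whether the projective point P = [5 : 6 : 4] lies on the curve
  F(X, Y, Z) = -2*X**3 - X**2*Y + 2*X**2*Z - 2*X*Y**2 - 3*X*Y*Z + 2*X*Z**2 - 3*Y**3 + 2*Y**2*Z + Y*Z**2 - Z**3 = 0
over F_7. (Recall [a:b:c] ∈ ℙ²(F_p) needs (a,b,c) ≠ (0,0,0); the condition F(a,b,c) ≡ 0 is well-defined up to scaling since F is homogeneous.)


F(5,6,4) ≡ 4 (mod 7); P is NOT on the curve.

Evaluate F(5, 6, 4) term-by-term (mod 7).
  -2*X**3 ↦ -2·125·1·1 = -250
  -X**2*Y ↦ -1·25·6·1 = -150
  2*X**2*Z ↦ 2·25·1·4 = 200
  -2*X*Y**2 ↦ -2·5·36·1 = -360
  -3*X*Y*Z ↦ -3·5·6·4 = -360
  2*X*Z**2 ↦ 2·5·1·16 = 160
  -3*Y**3 ↦ -3·1·216·1 = -648
  2*Y**2*Z ↦ 2·1·36·4 = 288
  Y*Z**2 ↦ 1·1·6·16 = 96
  -Z**3 ↦ -1·1·1·64 = -64
Sum: F(5, 6, 4) = (-250) + (-150) + (200) + (-360) + (-360) + (160) + (-648) + (288) + (96) + (-64) = -1088.
Reducing mod 7: -1088 ≡ 4 (mod 7).
Since F(a, b, c) ≡ 4 ≠ 0 (mod 7), P does NOT lie on the curve.


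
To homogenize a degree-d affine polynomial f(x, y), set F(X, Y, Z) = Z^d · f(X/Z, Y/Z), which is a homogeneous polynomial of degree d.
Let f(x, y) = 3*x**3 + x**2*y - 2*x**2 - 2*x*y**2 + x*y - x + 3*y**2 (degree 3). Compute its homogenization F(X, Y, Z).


F(X, Y, Z) = 3*X**3 + X**2*Y - 2*X**2*Z - 2*X*Y**2 + X*Y*Z - X*Z**2 + 3*Y**2*Z

deg(f) = 3.
Substitute x = X/Z, y = Y/Z into f, then multiply by Z^3.
  monomial 3·x^3·y^0 ↦ 3·X^3·Y^0·Z^0.
  monomial 1·x^2·y^1 ↦ 1·X^2·Y^1·Z^0.
  monomial -2·x^2·y^0 ↦ -2·X^2·Y^0·Z^1.
  monomial -2·x^1·y^2 ↦ -2·X^1·Y^2·Z^0.
  monomial 1·x^1·y^1 ↦ 1·X^1·Y^1·Z^1.
  monomial -1·x^1·y^0 ↦ -1·X^1·Y^0·Z^2.
  monomial 3·x^0·y^2 ↦ 3·X^0·Y^2·Z^1.
Collecting: F(X, Y, Z) = 3*X**3 + X**2*Y - 2*X**2*Z - 2*X*Y**2 + X*Y*Z - X*Z**2 + 3*Y**2*Z.


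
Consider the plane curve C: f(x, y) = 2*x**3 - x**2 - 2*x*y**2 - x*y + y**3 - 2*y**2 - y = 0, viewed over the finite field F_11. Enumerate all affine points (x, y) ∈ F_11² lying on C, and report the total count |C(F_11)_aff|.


Affine F_11-points: {(0, 0), (1, 2), (6, 0), (6, 6), (6, 8), (9, 9), (10, 9)}; count = 7.

For each of the 121 pairs (x, y) ∈ F_11², evaluate f(x, y) mod 11. Record the zeros.
  x = 0: [0↦0, 1↦9, 2↦9, 3↦6, 4↦6, 5↦4, 6↦6, 7↦7, 8↦2, 9↦8, 10↦9]  zeros at y ∈ {0}
  x = 1: [0↦1, 1↦7, 2↦0, 3↦8, 4↦4, 5↦5, 6↦6, 7↦2, 8↦10, 9↦3, 10↦9]  zeros at y ∈ {2}
  x = 2: [0↦1, 1↦4, 2↦1, 3↦9, 4↦1, 5↦5, 6↦5, 7↦7, 8↦6, 9↦8, 10↦8]  zeros at y ∈ ∅
  x = 3: [0↦1, 1↦1, 2↦2, 3↦10, 4↦9, 5↦5, 6↦4, 7↦1, 8↦2, 9↦2, 10↦7]  zeros at y ∈ ∅
  x = 4: [0↦2, 1↦10, 2↦4, 3↦1, 4↦7, 5↦6, 6↦4, 7↦7, 8↦10, 9↦8, 10↦7]  zeros at y ∈ ∅
  x = 5: [0↦5, 1↦10, 2↦8, 3↦5, 4↦7, 5↦9, 6↦6, 7↦4, 8↦9, 9↦5, 10↦9]  zeros at y ∈ ∅
  x = 6: [0↦0, 1↦2, 2↦4, 3↦1, 4↦10, 5↦4, 6↦0, 7↦4, 8↦0, 9↦5, 10↦3]  zeros at y ∈ {0, 6, 8}
  x = 7: [0↦10, 1↦9, 2↦4, 3↦1, 4↦6, 5↦3, 6↦9, 7↦8, 8↦6, 9↦9, 10↦1]  zeros at y ∈ ∅
  x = 8: [0↦3, 1↦10, 2↦9, 3↦6, 4↦7, 5↦7, 6↦1, 7↦6, 8↦6, 9↦7, 10↦4]  zeros at y ∈ ∅
  x = 9: [0↦2, 1↦6, 2↦9, 3↦6, 4↦3, 5↦6, 6↦10, 7↦10, 8↦1, 9↦0, 10↦2]  zeros at y ∈ {9}
  x = 10: [0↦8, 1↦9, 2↦5, 3↦2, 4↦6, 5↦1, 6↦4, 7↦10, 8↦3, 9↦0, 10↦7]  zeros at y ∈ {9}
Collecting zeros: affine points = {(0, 0), (1, 2), (6, 0), (6, 6), (6, 8), (9, 9), (10, 9)}.
Total count |C(F_11)_aff| = 7.
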